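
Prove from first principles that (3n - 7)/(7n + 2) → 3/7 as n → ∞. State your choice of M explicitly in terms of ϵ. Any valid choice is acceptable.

Let ϵ > 0. For n ≥ 1, |(3n - 7)/(7n + 2) − (3/7)| = |-55|/(7(7n + 2)) = 55/(7(7n + 2)).
Since 7n + 2 ≥ 7n for n ≥ 1, this is ≤ 55/(7·7n) = (55/49)/n.
So |(3n - 7)/(7n + 2) − (3/7)| < ϵ whenever n > (55/49)/ϵ.
Take M = (55/49)/ϵ. If n > M then |(3n - 7)/(7n + 2) − (3/7)| ≤ (55/49)/n < ϵ.

M = (55/49)/ϵ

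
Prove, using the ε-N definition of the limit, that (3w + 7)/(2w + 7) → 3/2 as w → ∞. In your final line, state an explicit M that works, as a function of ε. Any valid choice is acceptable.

M = (7/4)/ε

Fix ε > 0. We seek M > 0 such that w > M implies |(3w + 7)/(2w + 7) − (3/2)| < ε.
(3w + 7)/(2w + 7) − (3/2) = (2(3w + 7) − 3(2w + 7)) / (2(2w + 7)) = -7/(2(2w + 7)).
For w > 0 we have 2w + 7 > 2w, so |(3w + 7)/(2w + 7) − (3/2)| = 7/(2(2w + 7)) < 7/(2·2w) = (7/4)/w.
Thus |(3w + 7)/(2w + 7) − (3/2)| < ε whenever w > (7/4)/ε.
Take M = (7/4)/ε. If w > M then |(3w + 7)/(2w + 7) − (3/2)| < (7/4)/w < ε.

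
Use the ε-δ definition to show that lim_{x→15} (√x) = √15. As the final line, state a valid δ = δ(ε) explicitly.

δ = min(15, √15·ε)

Let ε > 0. We want δ > 0 such that 0 < |x − 15| < δ implies |√x − √15| < ε.
Multiplying by the conjugate, |√x − √15| = |x − 15|/(√x + √15).
Restrict δ ≤ 15 so that |x − 15| < 15 forces x > 0, and then √x + √15 > √15.
Hence |√x − √15| < |x − 15|/√15, which is < ε once |x − 15| < √15·ε.
Take δ = min(15, √15·ε). If 0 < |x − 15| < δ then x > 0 and |√x − √15| < |x − 15|/√15 < ε.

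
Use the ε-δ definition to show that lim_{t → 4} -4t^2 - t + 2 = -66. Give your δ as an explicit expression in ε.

Let ε > 0. We want δ > 0 such that 0 < |t − 4| < δ implies |(-4t^2 - t + 2) + 66| < ε.
(-4t^2 - t + 2) + 66 = -4t^2 - t + 68 = (t − 4)(-4t - 17).
So |(-4t^2 - t + 2) + 66| = |t − 4|·|-4t - 17|.
Require δ ≤ 1. Then |t − 4| < 1 gives |t| < 5, and by the triangle inequality |-4t - 17| ≤ 4·5 + 17 = 37.
Hence |(-4t^2 - t + 2) + 66| ≤ 37|t − 4| < ε provided |t − 4| < ε/37.
Take δ = min(1, ε/37). Then 0 < |t − 4| < δ gives both |t − 4| < 1 and |t − 4| < ε/37, so |(-4t^2 - t + 2) + 66| < ε.

δ = min(1, ε/37)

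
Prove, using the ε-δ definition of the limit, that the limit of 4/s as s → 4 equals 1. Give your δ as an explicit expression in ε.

δ = min(2, 2ε)

Let ε > 0. We seek δ > 0 such that 0 < |s − 4| < δ implies |4/s − 1| < ε.
|4/s − 1| = 4·|4 − s|/(4·|s|) = 4|s − 4|/(4|s|).
Restrict δ ≤ 2. Then |s − 4| < 2 gives |s| > 2, so 4|s| > 8.
Then |4/s − 1| < 4|s − 4|/8, which is < ε when |s − 4| < 2ε.
Take δ = min(2, 2ε). Then 0 < |s − 4| < δ gives both |s − 4| < 2 and |s − 4| < 2ε, so |4/s − 1| < ε.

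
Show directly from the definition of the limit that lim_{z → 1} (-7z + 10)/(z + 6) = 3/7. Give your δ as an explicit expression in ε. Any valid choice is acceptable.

Suppose ε > 0. We want δ > 0 with 0 < |z − 1| < δ ⇒ |(-7z + 10)/(z + 6) − (3/7)| < ε.
Combining over a common denominator, (-7z + 10)/(z + 6) − (3/7) = [(-7z + 10)·7 − 3·(z + 6)] / [7·(z + 6)] = -52(z − 1) / (7(z + 6)).
So |(-7z + 10)/(z + 6) − (3/7)| = 52|z − 1| / (7·|z + 6|).
Restrict δ ≤ 7/2. Then |z − 1| < 7/2 gives |z + 6| = |(z − 1) + 7| ≥ 7 − 7/2 = 7/2.
Hence |(-7z + 10)/(z + 6) − (3/7)| < 52|z − 1|/(7·(7/2)) = (104/49)|z − 1|, which is < ε once |z − 1| < (49/104)ε.
Take δ = min(7/2, (49/104)ε). Then 0 < |z − 1| < δ forces both bounds, so |(-7z + 10)/(z + 6) − (3/7)| < ε.

δ = min(7/2, (49/104)ε)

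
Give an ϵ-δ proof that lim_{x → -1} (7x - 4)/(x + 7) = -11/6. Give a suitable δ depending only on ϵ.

Fix ϵ > 0. We want δ > 0 with 0 < |x + 1| < δ ⇒ |(7x - 4)/(x + 7) + 11/6| < ϵ.
Combining over a common denominator, (7x - 4)/(x + 7) + 11/6 = [(7x - 4)·6 − (-11)·(x + 7)] / [6·(x + 7)] = 53(x + 1) / (6(x + 7)).
So |(7x - 4)/(x + 7) + 11/6| = 53|x + 1| / (6·|x + 7|).
Restrict δ ≤ 3. Then |x + 1| < 3 gives |x + 7| = |(x + 1) + 6| ≥ 6 − 3 = 3.
Hence |(7x - 4)/(x + 7) + 11/6| < 53|x + 1|/(6·3) = (53/18)|x + 1|, which is < ϵ once |x + 1| < (18/53)ϵ.
Take δ = min(3, (18/53)ϵ). Then 0 < |x + 1| < δ forces both bounds, so |(7x - 4)/(x + 7) + 11/6| < ϵ.

δ = min(3, (18/53)ϵ)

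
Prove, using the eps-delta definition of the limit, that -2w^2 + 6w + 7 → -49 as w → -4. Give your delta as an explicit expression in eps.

delta = min(1, eps/24)

Suppose eps > 0. We want delta > 0 such that 0 < |w + 4| < delta implies |(-2w^2 + 6w + 7) + 49| < eps.
(-2w^2 + 6w + 7) + 49 = -2w^2 + 6w + 56 = (w + 4)(-2w + 14).
So |(-2w^2 + 6w + 7) + 49| = |w + 4|·|-2w + 14|.
Require delta ≤ 1. Then |w + 4| < 1 gives |w| < 5, and by the triangle inequality |-2w + 14| ≤ 2·5 + 14 = 24.
Hence |(-2w^2 + 6w + 7) + 49| ≤ 24|w + 4| < eps provided |w + 4| < eps/24.
Take delta = min(1, eps/24). Then 0 < |w + 4| < delta gives both |w + 4| < 1 and |w + 4| < eps/24, so |(-2w^2 + 6w + 7) + 49| < eps.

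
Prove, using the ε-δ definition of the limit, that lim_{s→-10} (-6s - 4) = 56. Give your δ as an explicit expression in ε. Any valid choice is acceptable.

δ = ε/6

Let ε > 0. We need δ > 0 so that 0 < |s + 10| < δ implies |(-6s - 4) − 56| < ε.
|(-6s - 4) − 56| = |-6s - 60| = 6|s + 10|.
So 6|s + 10| < ε exactly when |s + 10| < ε/6.
Choosing δ = ε/6 gives |(-6s - 4) − 56| = 6|s + 10| < ε whenever |s + 10| < δ.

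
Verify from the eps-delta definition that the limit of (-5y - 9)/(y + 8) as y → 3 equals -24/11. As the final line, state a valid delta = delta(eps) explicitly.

Fix eps > 0. We want delta > 0 with 0 < |y − 3| < delta ⇒ |(-5y - 9)/(y + 8) + 24/11| < eps.
Combining over a common denominator, (-5y - 9)/(y + 8) + 24/11 = [(-5y - 9)·11 − (-24)·(y + 8)] / [11·(y + 8)] = -31(y − 3) / (11(y + 8)).
So |(-5y - 9)/(y + 8) + 24/11| = 31|y − 3| / (11·|y + 8|).
Restrict delta ≤ 11/2. Then |y − 3| < 11/2 gives |y + 8| = |(y − 3) + 11| ≥ 11 − 11/2 = 11/2.
Hence |(-5y - 9)/(y + 8) + 24/11| < 31|y − 3|/(11·(11/2)) = (62/121)|y − 3|, which is < eps once |y − 3| < (121/62)eps.
Take delta = min(11/2, (121/62)eps). Then 0 < |y − 3| < delta forces both bounds, so |(-5y - 9)/(y + 8) + 24/11| < eps.

delta = min(11/2, (121/62)eps)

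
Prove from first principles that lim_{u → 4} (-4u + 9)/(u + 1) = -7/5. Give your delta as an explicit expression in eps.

Let eps > 0 be given. We want delta > 0 with 0 < |u − 4| < delta ⇒ |(-4u + 9)/(u + 1) + 7/5| < eps.
Combining over a common denominator, (-4u + 9)/(u + 1) + 7/5 = [(-4u + 9)·5 − (-7)·(u + 1)] / [5·(u + 1)] = -13(u − 4) / (5(u + 1)).
So |(-4u + 9)/(u + 1) + 7/5| = 13|u − 4| / (5·|u + 1|).
Restrict delta ≤ 5/2. Then |u − 4| < 5/2 gives |u + 1| = |(u − 4) + 5| ≥ 5 − 5/2 = 5/2.
Hence |(-4u + 9)/(u + 1) + 7/5| < 13|u − 4|/(5·(5/2)) = (26/25)|u − 4|, which is < eps once |u − 4| < (25/26)eps.
Take delta = min(5/2, (25/26)eps). Then 0 < |u − 4| < delta forces both bounds, so |(-4u + 9)/(u + 1) + 7/5| < eps.

delta = min(5/2, (25/26)eps)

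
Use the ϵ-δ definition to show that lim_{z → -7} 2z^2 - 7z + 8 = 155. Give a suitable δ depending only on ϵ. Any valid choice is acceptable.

δ = min(2, ϵ/39)

Let ϵ > 0 be given. We want δ > 0 such that 0 < |z + 7| < δ implies |(2z^2 - 7z + 8) − 155| < ϵ.
(2z^2 - 7z + 8) − 155 = 2z^2 - 7z - 147 = (z + 7)(2z - 21).
So |(2z^2 - 7z + 8) − 155| = |z + 7|·|2z - 21|.
Require δ ≤ 2. Then |z + 7| < 2 gives |z| < 9, and by the triangle inequality |2z - 21| ≤ 2·9 + 21 = 39.
Hence |(2z^2 - 7z + 8) − 155| ≤ 39|z + 7| < ϵ provided |z + 7| < ϵ/39.
Choosing δ = min(2, ϵ/39) ensures both conditions, hence |(2z^2 - 7z + 8) − 155| < ϵ.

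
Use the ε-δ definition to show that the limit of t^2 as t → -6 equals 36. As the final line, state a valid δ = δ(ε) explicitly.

δ = min(1, ε/13)

Suppose ε > 0. We seek δ > 0 with 0 < |t + 6| < δ ⇒ |t^2 − 36| < ε.
Factor: t^2 − 36 = (t + 6)(t - 6), so |t^2 − 36| = |t + 6|·|t - 6|.
Restrict δ ≤ 1. Then |t + 6| < 1 gives |t| < 7, so by the triangle inequality |t - 6| ≤ 7 + 6 = 13.
Hence |t^2 − 36| ≤ 13|t + 6|, which is < ε once |t + 6| < ε/13.
Take δ = min(1, ε/13). If 0 < |t + 6| < δ then both bounds hold and |t^2 − 36| ≤ 13|t + 6| < 13·(ε/13) = ε.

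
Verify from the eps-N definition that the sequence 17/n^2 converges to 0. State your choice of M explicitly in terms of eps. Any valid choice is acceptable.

Let eps > 0. For n ≥ 1, |17/n^2 − 0| = 17/n^2.
17/n^2 < eps ⇔ n^2 > 17/eps ⇔ n > (17/eps)^{1/2}.
Take M = (17/eps)^{1/2}. Then n > M implies 17/n^2 < eps.

M = (17/eps)^{1/2}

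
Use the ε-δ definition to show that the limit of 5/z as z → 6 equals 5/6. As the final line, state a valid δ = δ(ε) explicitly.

Let ε > 0 be given. We seek δ > 0 such that 0 < |z − 6| < δ implies |5/z − (5/6)| < ε.
|5/z − (5/6)| = 5·|6 − z|/(6·|z|) = 5|z − 6|/(6|z|).
Require δ ≤ 3 so that |z| > 6 − 3 = 3, hence 6|z| > 18.
Then |5/z − (5/6)| < 5|z − 6|/18, which is < ε when |z − 6| < (18/5)ε.
Take δ = min(3, (18/5)ε). Then 0 < |z − 6| < δ gives both |z − 6| < 3 and |z − 6| < (18/5)ε, so |5/z − (5/6)| < ε.

δ = min(3, (18/5)ε)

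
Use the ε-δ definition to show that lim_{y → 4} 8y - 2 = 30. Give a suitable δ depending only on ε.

Suppose ε > 0. We need δ > 0 so that 0 < |y − 4| < δ implies |(8y - 2) − 30| < ε.
|(8y - 2) − 30| = |8y - 32| = 8|y − 4|.
So 8|y − 4| < ε exactly when |y − 4| < ε/8.
Choosing δ = ε/8 gives |(8y - 2) − 30| = 8|y − 4| < ε whenever |y − 4| < δ.

δ = ε/8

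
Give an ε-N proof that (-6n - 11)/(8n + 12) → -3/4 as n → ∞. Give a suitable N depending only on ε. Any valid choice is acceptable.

Suppose ε > 0. For n ≥ 1, |(-6n - 11)/(8n + 12) + 3/4| = |-16|/(8(8n + 12)) = 16/(8(8n + 12)).
Since 8n + 12 ≥ 8n for n ≥ 1, this is ≤ 16/(8·8n) = (1/4)/n.
So |(-6n - 11)/(8n + 12) + 3/4| < ε whenever n > (1/4)/ε.
Take N = (1/4)/ε. If n > N then |(-6n - 11)/(8n + 12) + 3/4| ≤ (1/4)/n < ε.

N = (1/4)/ε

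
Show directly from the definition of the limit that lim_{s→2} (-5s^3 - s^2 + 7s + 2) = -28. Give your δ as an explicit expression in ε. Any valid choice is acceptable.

δ = min(2, ε/139)

Suppose ε > 0. We want δ > 0 such that 0 < |s − 2| < δ implies |(-5s^3 - s^2 + 7s + 2) + 28| < ε.
(-5s^3 - s^2 + 7s + 2) + 28 = -5s^3 - s^2 + 7s + 30 = (s − 2)(-5s^2 - 11s - 15).
So |(-5s^3 - s^2 + 7s + 2) + 28| = |s − 2|·|-5s^2 - 11s - 15|.
Assume first that |s − 2| < 2, so |s| < 4. Then |-5s^2 - 11s - 15| ≤ 5·4^2 + 11·4 + 15 = 139.
Hence |(-5s^3 - s^2 + 7s + 2) + 28| ≤ 139|s − 2| < ε provided |s − 2| < ε/139.
Choosing δ = min(2, ε/139) ensures both conditions, hence |(-5s^3 - s^2 + 7s + 2) + 28| < ε.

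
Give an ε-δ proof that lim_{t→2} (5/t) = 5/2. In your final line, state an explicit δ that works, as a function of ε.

δ = min(1, (2/5)ε)

Let ε > 0. We seek δ > 0 such that 0 < |t − 2| < δ implies |5/t − (5/2)| < ε.
|5/t − (5/2)| = 5·|2 − t|/(2·|t|) = 5|t − 2|/(2|t|).
Require δ ≤ 1 so that |t| > 2 − 1 = 1, hence 2|t| > 2.
Then |5/t − (5/2)| < 5|t − 2|/2, which is < ε when |t − 2| < (2/5)ε.
Take δ = min(1, (2/5)ε). Then 0 < |t − 2| < δ gives both |t − 2| < 1 and |t − 2| < (2/5)ε, so |5/t − (5/2)| < ε.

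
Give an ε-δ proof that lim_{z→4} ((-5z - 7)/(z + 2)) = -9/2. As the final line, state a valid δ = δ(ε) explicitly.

δ = min(3, 6ε)

Suppose ε > 0. We want δ > 0 with 0 < |z − 4| < δ ⇒ |(-5z - 7)/(z + 2) + 9/2| < ε.
Combining over a common denominator, (-5z - 7)/(z + 2) + 9/2 = [(-5z - 7)·6 − (-27)·(z + 2)] / [6·(z + 2)] = -3(z − 4) / (6(z + 2)).
So |(-5z - 7)/(z + 2) + 9/2| = 3|z − 4| / (6·|z + 2|).
Restrict δ ≤ 3. Then |z − 4| < 3 gives |z + 2| = |(z − 4) + 6| ≥ 6 − 3 = 3.
Hence |(-5z - 7)/(z + 2) + 9/2| < 3|z − 4|/(6·3) = (1/6)|z − 4|, which is < ε once |z − 4| < 6ε.
Take δ = min(3, 6ε). Then 0 < |z − 4| < δ forces both bounds, so |(-5z - 7)/(z + 2) + 9/2| < ε.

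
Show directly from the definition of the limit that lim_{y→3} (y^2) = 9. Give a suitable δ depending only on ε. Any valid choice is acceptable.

Suppose ε > 0. We seek δ > 0 with 0 < |y − 3| < δ ⇒ |y^2 − 9| < ε.
Factor: y^2 − 9 = (y − 3)(y + 3), so |y^2 − 9| = |y − 3|·|y + 3|.
Impose δ ≤ 1 so that |y| < 4; then |y + 3| ≤ 7.
Hence |y^2 − 9| ≤ 7|y − 3|, which is < ε once |y − 3| < ε/7.
Take δ = min(1, ε/7). If 0 < |y − 3| < δ then both bounds hold and |y^2 − 9| ≤ 7|y − 3| < 7·(ε/7) = ε.

δ = min(1, ε/7)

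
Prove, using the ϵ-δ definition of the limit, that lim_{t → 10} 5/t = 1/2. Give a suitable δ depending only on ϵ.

δ = min(5, 10ϵ)

Fix ϵ > 0. We seek δ > 0 such that 0 < |t − 10| < δ implies |5/t − (1/2)| < ϵ.
|5/t − (1/2)| = 5·|10 − t|/(10·|t|) = 5|t − 10|/(10|t|).
Require δ ≤ 5 so that |t| > 10 − 5 = 5, hence 10|t| > 50.
Then |5/t − (1/2)| < 5|t − 10|/50, which is < ϵ when |t − 10| < 10ϵ.
Take δ = min(5, 10ϵ). Then 0 < |t − 10| < δ gives both |t − 10| < 5 and |t − 10| < 10ϵ, so |5/t − (1/2)| < ϵ.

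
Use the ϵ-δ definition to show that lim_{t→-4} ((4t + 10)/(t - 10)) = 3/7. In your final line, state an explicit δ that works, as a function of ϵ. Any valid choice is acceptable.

Suppose ϵ > 0. We want δ > 0 with 0 < |t + 4| < δ ⇒ |(4t + 10)/(t - 10) − (3/7)| < ϵ.
Combining over a common denominator, (4t + 10)/(t - 10) − (3/7) = [(4t + 10)·(-14) − (-6)·(t - 10)] / [(-14)·(t - 10)] = -50(t + 4) / ((-14)(t - 10)).
So |(4t + 10)/(t - 10) − (3/7)| = 50|t + 4| / (14·|t − 10|).
Restrict δ ≤ 7. Then |t + 4| < 7 gives |t − 10| = |(t + 4) + (-14)| ≥ 14 − 7 = 7.
Hence |(4t + 10)/(t - 10) − (3/7)| < 50|t + 4|/(14·7) = (25/49)|t + 4|, which is < ϵ once |t + 4| < (49/25)ϵ.
Take δ = min(7, (49/25)ϵ). Then 0 < |t + 4| < δ forces both bounds, so |(4t + 10)/(t - 10) − (3/7)| < ϵ.

δ = min(7, (49/25)ϵ)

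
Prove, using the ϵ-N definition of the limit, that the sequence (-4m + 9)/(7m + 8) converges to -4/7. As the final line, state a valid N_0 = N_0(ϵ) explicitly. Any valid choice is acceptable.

Suppose ϵ > 0. For m ≥ 1, |(-4m + 9)/(7m + 8) + 4/7| = |95|/(7(7m + 8)) = 95/(7(7m + 8)).
Since 7m + 8 ≥ 7m for m ≥ 1, this is ≤ 95/(7·7m) = (95/49)/m.
So |(-4m + 9)/(7m + 8) + 4/7| < ϵ whenever m > (95/49)/ϵ.
Take N_0 = (95/49)/ϵ. If m > N_0 then |(-4m + 9)/(7m + 8) + 4/7| ≤ (95/49)/m < ϵ.

N_0 = (95/49)/ϵ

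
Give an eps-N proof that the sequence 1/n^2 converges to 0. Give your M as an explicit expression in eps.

M = (1/eps)^{1/2}

Let eps > 0. For n ≥ 1, |1/n^2 − 0| = 1/n^2.
1/n^2 < eps ⇔ n^2 > 1/eps ⇔ n > (1/eps)^{1/2}.
Take M = (1/eps)^{1/2}. Then n > M implies 1/n^2 < eps.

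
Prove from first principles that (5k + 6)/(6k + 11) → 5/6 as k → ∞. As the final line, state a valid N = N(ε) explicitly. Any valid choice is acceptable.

Let ε > 0. For k ≥ 1, |(5k + 6)/(6k + 11) − (5/6)| = |-19|/(6(6k + 11)) = 19/(6(6k + 11)).
Since 6k + 11 ≥ 6k for k ≥ 1, this is ≤ 19/(6·6k) = (19/36)/k.
So |(5k + 6)/(6k + 11) − (5/6)| < ε whenever k > (19/36)/ε.
Take N = (19/36)/ε. If k > N then |(5k + 6)/(6k + 11) − (5/6)| ≤ (19/36)/k < ε.

N = (19/36)/ε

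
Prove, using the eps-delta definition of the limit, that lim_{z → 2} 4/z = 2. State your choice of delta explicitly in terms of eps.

Let eps > 0. We seek delta > 0 such that 0 < |z − 2| < delta implies |4/z − 2| < eps.
|4/z − 2| = 4·|2 − z|/(2·|z|) = 4|z − 2|/(2|z|).
Restrict delta ≤ 1. Then |z − 2| < 1 gives |z| > 1, so 2|z| > 2.
Then |4/z − 2| < 4|z − 2|/2, which is < eps when |z − 2| < (1/2)eps.
Take delta = min(1, (1/2)eps). Then 0 < |z − 2| < delta gives both |z − 2| < 1 and |z − 2| < (1/2)eps, so |4/z − 2| < eps.

delta = min(1, (1/2)eps)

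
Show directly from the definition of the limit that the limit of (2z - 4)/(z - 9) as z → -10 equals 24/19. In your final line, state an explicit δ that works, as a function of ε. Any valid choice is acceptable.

Suppose ε > 0. We want δ > 0 with 0 < |z + 10| < δ ⇒ |(2z - 4)/(z - 9) − (24/19)| < ε.
Combining over a common denominator, (2z - 4)/(z - 9) − (24/19) = [(2z - 4)·(-19) − (-24)·(z - 9)] / [(-19)·(z - 9)] = -14(z + 10) / ((-19)(z - 9)).
So |(2z - 4)/(z - 9) − (24/19)| = 14|z + 10| / (19·|z − 9|).
Restrict δ ≤ 19/2. Then |z + 10| < 19/2 gives |z − 9| = |(z + 10) + (-19)| ≥ 19 − 19/2 = 19/2.
Hence |(2z - 4)/(z - 9) − (24/19)| < 14|z + 10|/(19·(19/2)) = (28/361)|z + 10|, which is < ε once |z + 10| < (361/28)ε.
Take δ = min(19/2, (361/28)ε). Then 0 < |z + 10| < δ forces both bounds, so |(2z - 4)/(z - 9) − (24/19)| < ε.

δ = min(19/2, (361/28)ε)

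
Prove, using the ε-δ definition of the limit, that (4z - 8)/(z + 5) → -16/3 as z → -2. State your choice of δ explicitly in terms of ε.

δ = min(3/2, (9/56)ε)

Suppose ε > 0. We want δ > 0 with 0 < |z + 2| < δ ⇒ |(4z - 8)/(z + 5) + 16/3| < ε.
Combining over a common denominator, (4z - 8)/(z + 5) + 16/3 = [(4z - 8)·3 − (-16)·(z + 5)] / [3·(z + 5)] = 28(z + 2) / (3(z + 5)).
So |(4z - 8)/(z + 5) + 16/3| = 28|z + 2| / (3·|z + 5|).
Restrict δ ≤ 3/2. Then |z + 2| < 3/2 gives |z + 5| = |(z + 2) + 3| ≥ 3 − 3/2 = 3/2.
Hence |(4z - 8)/(z + 5) + 16/3| < 28|z + 2|/(3·(3/2)) = (56/9)|z + 2|, which is < ε once |z + 2| < (9/56)ε.
Take δ = min(3/2, (9/56)ε). Then 0 < |z + 2| < δ forces both bounds, so |(4z - 8)/(z + 5) + 16/3| < ε.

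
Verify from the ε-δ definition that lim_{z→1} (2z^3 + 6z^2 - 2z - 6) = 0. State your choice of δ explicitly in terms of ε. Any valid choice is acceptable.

Fix ε > 0. We want δ > 0 such that 0 < |z − 1| < δ implies |(2z^3 + 6z^2 - 2z - 6)| < ε.
(2z^3 + 6z^2 - 2z - 6) = 2z^3 + 6z^2 - 2z - 6 = (z − 1)(2z^2 + 8z + 6).
So |(2z^3 + 6z^2 - 2z - 6)| = |z − 1|·|2z^2 + 8z + 6|.
Assume first that |z − 1| < 2, so |z| < 3. Then |2z^2 + 8z + 6| ≤ 2·3^2 + 8·3 + 6 = 48.
Hence |(2z^3 + 6z^2 - 2z - 6)| ≤ 48|z − 1| < ε provided |z − 1| < ε/48.
Take δ = min(2, ε/48). Then 0 < |z − 1| < δ gives both |z − 1| < 2 and |z − 1| < ε/48, so |(2z^3 + 6z^2 - 2z - 6)| < ε.

δ = min(2, ε/48)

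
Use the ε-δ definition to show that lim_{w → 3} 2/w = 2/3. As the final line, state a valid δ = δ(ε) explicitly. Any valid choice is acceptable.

Let ε > 0. We seek δ > 0 such that 0 < |w − 3| < δ implies |2/w − (2/3)| < ε.
|2/w − (2/3)| = 2·|3 − w|/(3·|w|) = 2|w − 3|/(3|w|).
Restrict δ ≤ 3/2. Then |w − 3| < 3/2 gives |w| > 3/2, so 3|w| > 9/2.
Then |2/w − (2/3)| < 2|w − 3|/(9/2), which is < ε when |w − 3| < (9/4)ε.
Take δ = min(3/2, (9/4)ε). Then 0 < |w − 3| < δ gives both |w − 3| < 3/2 and |w − 3| < (9/4)ε, so |2/w − (2/3)| < ε.

δ = min(3/2, (9/4)ε)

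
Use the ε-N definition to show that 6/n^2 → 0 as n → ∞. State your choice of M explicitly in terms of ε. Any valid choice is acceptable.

Suppose ε > 0. For n ≥ 1, |6/n^2 − 0| = 6/n^2.
6/n^2 < ε ⇔ n^2 > 6/ε ⇔ n > (6/ε)^{1/2}.
Take M = (6/ε)^{1/2}. Then n > M implies 6/n^2 < ε.

M = (6/ε)^{1/2}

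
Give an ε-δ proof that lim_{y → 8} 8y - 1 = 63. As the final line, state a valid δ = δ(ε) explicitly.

δ = ε/8

Suppose ε > 0. We need δ > 0 so that 0 < |y − 8| < δ implies |(8y - 1) − 63| < ε.
Since (8y - 1) − 63 = 8(y − 8), we have |(8y - 1) − 63| = 8|y − 8|.
So 8|y − 8| < ε exactly when |y − 8| < ε/8.
Take δ = ε/8. If 0 < |y − 8| < δ then |(8y - 1) − 63| = 8|y − 8| < 8·(ε/8) = ε.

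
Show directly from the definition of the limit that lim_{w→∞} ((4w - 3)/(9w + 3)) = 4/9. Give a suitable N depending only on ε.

Suppose ε > 0. We seek N > 0 such that w > N implies |(4w - 3)/(9w + 3) − (4/9)| < ε.
(4w - 3)/(9w + 3) − (4/9) = (9(4w - 3) − 4(9w + 3)) / (9(9w + 3)) = -39/(9(9w + 3)).
For w > 0 we have 9w + 3 > 9w, so |(4w - 3)/(9w + 3) − (4/9)| = 39/(9(9w + 3)) < 39/(9·9w) = (13/27)/w.
Thus |(4w - 3)/(9w + 3) − (4/9)| < ε whenever w > (13/27)/ε.
Take N = (13/27)/ε. If w > N then |(4w - 3)/(9w + 3) − (4/9)| < (13/27)/w < ε.

N = (13/27)/ε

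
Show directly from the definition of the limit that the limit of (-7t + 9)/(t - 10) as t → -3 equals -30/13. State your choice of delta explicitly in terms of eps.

delta = min(13/2, (169/122)eps)

Let eps > 0 be given. We want delta > 0 with 0 < |t + 3| < delta ⇒ |(-7t + 9)/(t - 10) + 30/13| < eps.
Combining over a common denominator, (-7t + 9)/(t - 10) + 30/13 = [(-7t + 9)·(-13) − 30·(t - 10)] / [(-13)·(t - 10)] = 61(t + 3) / ((-13)(t - 10)).
So |(-7t + 9)/(t - 10) + 30/13| = 61|t + 3| / (13·|t − 10|).
Require delta ≤ 13/2, so |t − 10| ≥ |-13| − |t + 3| > 13 − 13/2 = 13/2.
Hence |(-7t + 9)/(t - 10) + 30/13| < 61|t + 3|/(13·(13/2)) = (122/169)|t + 3|, which is < eps once |t + 3| < (169/122)eps.
Take delta = min(13/2, (169/122)eps). Then 0 < |t + 3| < delta forces both bounds, so |(-7t + 9)/(t - 10) + 30/13| < eps.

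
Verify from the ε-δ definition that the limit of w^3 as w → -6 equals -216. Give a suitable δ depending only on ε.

δ = min(1, ε/127)

Suppose ε > 0. We seek δ > 0 with 0 < |w + 6| < δ ⇒ |w^3 + 216| < ε.
Factor: w^3 + 216 = (w + 6)(w^2 - 6w + 36), so |w^3 + 216| = |w + 6|·|w^2 - 6w + 36|.
Impose δ ≤ 1 so that |w| < 7; then |w^2 - 6w + 36| ≤ 127.
Hence |w^3 + 216| ≤ 127|w + 6|, which is < ε once |w + 6| < ε/127.
Take δ = min(1, ε/127). If 0 < |w + 6| < δ then both bounds hold and |w^3 + 216| ≤ 127|w + 6| < 127·(ε/127) = ε.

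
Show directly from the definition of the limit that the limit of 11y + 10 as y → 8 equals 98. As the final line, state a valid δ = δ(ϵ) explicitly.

δ = ϵ/11

Let ϵ > 0. We need δ > 0 so that 0 < |y − 8| < δ implies |(11y + 10) − 98| < ϵ.
|(11y + 10) − 98| = |11y - 88| = 11|y − 8|.
Thus it suffices that |y − 8| < ϵ/11.
Take δ = ϵ/11. If 0 < |y − 8| < δ then |(11y + 10) − 98| = 11|y − 8| < 11·(ϵ/11) = ϵ.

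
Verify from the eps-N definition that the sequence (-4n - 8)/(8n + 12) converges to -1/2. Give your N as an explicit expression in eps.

N = (1/4)/eps

Suppose eps > 0. For n ≥ 1, |(-4n - 8)/(8n + 12) + 1/2| = |-16|/(8(8n + 12)) = 16/(8(8n + 12)).
Since 8n + 12 ≥ 8n for n ≥ 1, this is ≤ 16/(8·8n) = (1/4)/n.
So |(-4n - 8)/(8n + 12) + 1/2| < eps whenever n > (1/4)/eps.
Take N = (1/4)/eps. If n > N then |(-4n - 8)/(8n + 12) + 1/2| ≤ (1/4)/n < eps.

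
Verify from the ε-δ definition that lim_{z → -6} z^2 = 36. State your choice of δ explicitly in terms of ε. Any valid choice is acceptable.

Let ε > 0. We seek δ > 0 with 0 < |z + 6| < δ ⇒ |z^2 − 36| < ε.
Factor: z^2 − 36 = (z + 6)(z - 6), so |z^2 − 36| = |z + 6|·|z - 6|.
Restrict δ ≤ 1. Then |z + 6| < 1 gives |z| < 7, so by the triangle inequality |z - 6| ≤ 7 + 6 = 13.
Hence |z^2 − 36| ≤ 13|z + 6|, which is < ε once |z + 6| < ε/13.
Take δ = min(1, ε/13). If 0 < |z + 6| < δ then both bounds hold and |z^2 − 36| ≤ 13|z + 6| < 13·(ε/13) = ε.

δ = min(1, ε/13)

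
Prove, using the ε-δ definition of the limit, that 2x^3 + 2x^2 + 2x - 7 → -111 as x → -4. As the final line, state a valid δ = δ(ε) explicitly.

Fix ε > 0. We want δ > 0 such that 0 < |x + 4| < δ implies |(2x^3 + 2x^2 + 2x - 7) + 111| < ε.
(2x^3 + 2x^2 + 2x - 7) + 111 = 2x^3 + 2x^2 + 2x + 104 = (x + 4)(2x^2 - 6x + 26).
So |(2x^3 + 2x^2 + 2x - 7) + 111| = |x + 4|·|2x^2 - 6x + 26|.
Require δ ≤ 1. Then |x + 4| < 1 gives |x| < 5, and by the triangle inequality |2x^2 - 6x + 26| ≤ 2·5^2 + 6·5 + 26 = 106.
Hence |(2x^3 + 2x^2 + 2x - 7) + 111| ≤ 106|x + 4| < ε provided |x + 4| < ε/106.
Choosing δ = min(1, ε/106) ensures both conditions, hence |(2x^3 + 2x^2 + 2x - 7) + 111| < ε.

δ = min(1, ε/106)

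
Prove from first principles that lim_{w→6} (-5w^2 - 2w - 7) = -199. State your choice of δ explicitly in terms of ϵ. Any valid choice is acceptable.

Suppose ϵ > 0. We want δ > 0 such that 0 < |w − 6| < δ implies |(-5w^2 - 2w - 7) + 199| < ϵ.
(-5w^2 - 2w - 7) + 199 = -5w^2 - 2w + 192 = (w − 6)(-5w - 32).
So |(-5w^2 - 2w - 7) + 199| = |w − 6|·|-5w - 32|.
Require δ ≤ 2. Then |w − 6| < 2 gives |w| < 8, and by the triangle inequality |-5w - 32| ≤ 5·8 + 32 = 72.
Hence |(-5w^2 - 2w - 7) + 199| ≤ 72|w − 6| < ϵ provided |w − 6| < ϵ/72.
Choosing δ = min(2, ϵ/72) ensures both conditions, hence |(-5w^2 - 2w - 7) + 199| < ϵ.

δ = min(2, ϵ/72)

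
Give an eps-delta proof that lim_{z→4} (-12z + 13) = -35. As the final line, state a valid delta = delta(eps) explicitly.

delta = eps/12

Let eps > 0 be given. We need delta > 0 so that 0 < |z − 4| < delta implies |(-12z + 13) + 35| < eps.
Since (-12z + 13) + 35 = -12(z − 4), we have |(-12z + 13) + 35| = 12|z − 4|.
Thus it suffices that |z − 4| < eps/12.
Take delta = eps/12. If 0 < |z − 4| < delta then |(-12z + 13) + 35| = 12|z − 4| < 12·(eps/12) = eps.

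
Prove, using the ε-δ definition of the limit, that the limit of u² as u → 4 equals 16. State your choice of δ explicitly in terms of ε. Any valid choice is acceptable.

Fix ε > 0. We seek δ > 0 with 0 < |u − 4| < δ ⇒ |u² − 16| < ε.
Factor: u² − 16 = (u − 4)(u + 4), so |u² − 16| = |u − 4|·|u + 4|.
Impose δ ≤ 1 so that |u| < 5; then |u + 4| ≤ 9.
Hence |u² − 16| ≤ 9|u − 4|, which is < ε once |u − 4| < ε/9.
Take δ = min(1, ε/9). If 0 < |u − 4| < δ then both bounds hold and |u² − 16| ≤ 9|u − 4| < 9·(ε/9) = ε.

δ = min(1, ε/9)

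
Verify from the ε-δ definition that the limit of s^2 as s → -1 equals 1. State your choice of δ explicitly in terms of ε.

Let ε > 0. We seek δ > 0 with 0 < |s + 1| < δ ⇒ |s^2 − 1| < ε.
Factor: s^2 − 1 = (s + 1)(s - 1), so |s^2 − 1| = |s + 1|·|s - 1|.
Restrict δ ≤ 1. Then |s + 1| < 1 gives |s| < 2, so by the triangle inequality |s - 1| ≤ 2 + 1 = 3.
Hence |s^2 − 1| ≤ 3|s + 1|, which is < ε once |s + 1| < ε/3.
Take δ = min(1, ε/3). If 0 < |s + 1| < δ then both bounds hold and |s^2 − 1| ≤ 3|s + 1| < 3·(ε/3) = ε.

δ = min(1, ε/3)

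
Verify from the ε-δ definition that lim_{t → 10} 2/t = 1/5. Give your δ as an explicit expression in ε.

δ = min(5, 25ε)

Fix ε > 0. We seek δ > 0 such that 0 < |t − 10| < δ implies |2/t − (1/5)| < ε.
|2/t − (1/5)| = 2·|10 − t|/(10·|t|) = 2|t − 10|/(10|t|).
Require δ ≤ 5 so that |t| > 10 − 5 = 5, hence 10|t| > 50.
Then |2/t − (1/5)| < 2|t − 10|/50, which is < ε when |t − 10| < 25ε.
Take δ = min(5, 25ε). Then 0 < |t − 10| < δ gives both |t − 10| < 5 and |t − 10| < 25ε, so |2/t − (1/5)| < ε.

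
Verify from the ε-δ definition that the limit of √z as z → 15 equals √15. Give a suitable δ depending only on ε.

δ = min(15, √15·ε)

Let ε > 0. We want δ > 0 such that 0 < |z − 15| < δ implies |√z − √15| < ε.
Rationalise: √z − √15 = (z − 15)/(√z + √15), so |√z − √15| = |z − 15|/(√z + √15).
Restrict δ ≤ 15 so that |z − 15| < 15 forces z > 0, and then √z + √15 > √15.
Hence |√z − √15| < |z − 15|/√15, which is < ε once |z − 15| < √15·ε.
Take δ = min(15, √15·ε). If 0 < |z − 15| < δ then z > 0 and |√z − √15| < |z − 15|/√15 < ε.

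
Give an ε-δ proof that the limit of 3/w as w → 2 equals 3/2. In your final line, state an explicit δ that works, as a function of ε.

Suppose ε > 0. We seek δ > 0 such that 0 < |w − 2| < δ implies |3/w − (3/2)| < ε.
|3/w − (3/2)| = 3·|2 − w|/(2·|w|) = 3|w − 2|/(2|w|).
Require δ ≤ 1 so that |w| > 2 − 1 = 1, hence 2|w| > 2.
Then |3/w − (3/2)| < 3|w − 2|/2, which is < ε when |w − 2| < (2/3)ε.
Take δ = min(1, (2/3)ε). Then 0 < |w − 2| < δ gives both |w − 2| < 1 and |w − 2| < (2/3)ε, so |3/w − (3/2)| < ε.

δ = min(1, (2/3)ε)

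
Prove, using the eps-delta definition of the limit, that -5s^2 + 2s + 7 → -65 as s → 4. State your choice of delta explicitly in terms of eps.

Suppose eps > 0. We want delta > 0 such that 0 < |s − 4| < delta implies |(-5s^2 + 2s + 7) + 65| < eps.
(-5s^2 + 2s + 7) + 65 = -5s^2 + 2s + 72 = (s − 4)(-5s - 18).
So |(-5s^2 + 2s + 7) + 65| = |s − 4|·|-5s - 18|.
Require delta ≤ 1. Then |s − 4| < 1 gives |s| < 5, and by the triangle inequality |-5s - 18| ≤ 5·5 + 18 = 43.
Hence |(-5s^2 + 2s + 7) + 65| ≤ 43|s − 4| < eps provided |s − 4| < eps/43.
Choosing delta = min(1, eps/43) ensures both conditions, hence |(-5s^2 + 2s + 7) + 65| < eps.

delta = min(1, eps/43)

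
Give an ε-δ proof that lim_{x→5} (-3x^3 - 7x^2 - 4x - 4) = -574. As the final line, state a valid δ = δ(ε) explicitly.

δ = min(2, ε/415)

Let ε > 0 be given. We want δ > 0 such that 0 < |x − 5| < δ implies |(-3x^3 - 7x^2 - 4x - 4) + 574| < ε.
(-3x^3 - 7x^2 - 4x - 4) + 574 = -3x^3 - 7x^2 - 4x + 570 = (x − 5)(-3x^2 - 22x - 114).
So |(-3x^3 - 7x^2 - 4x - 4) + 574| = |x − 5|·|-3x^2 - 22x - 114|.
Require δ ≤ 2. Then |x − 5| < 2 gives |x| < 7, and by the triangle inequality |-3x^2 - 22x - 114| ≤ 3·7^2 + 22·7 + 114 = 415.
Hence |(-3x^3 - 7x^2 - 4x - 4) + 574| ≤ 415|x − 5| < ε provided |x − 5| < ε/415.
Take δ = min(2, ε/415). Then 0 < |x − 5| < δ gives both |x − 5| < 2 and |x − 5| < ε/415, so |(-3x^3 - 7x^2 - 4x - 4) + 574| < ε.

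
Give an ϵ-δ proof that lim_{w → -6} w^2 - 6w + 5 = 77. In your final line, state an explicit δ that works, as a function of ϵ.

δ = min(1, ϵ/19)

Let ϵ > 0 be given. We want δ > 0 such that 0 < |w + 6| < δ implies |(w^2 - 6w + 5) − 77| < ϵ.
(w^2 - 6w + 5) − 77 = w^2 - 6w - 72 = (w + 6)(w - 12).
So |(w^2 - 6w + 5) − 77| = |w + 6|·|w - 12|.
Require δ ≤ 1. Then |w + 6| < 1 gives |w| < 7, and by the triangle inequality |w - 12| ≤ 7 + 12 = 19.
Hence |(w^2 - 6w + 5) − 77| ≤ 19|w + 6| < ϵ provided |w + 6| < ϵ/19.
Take δ = min(1, ϵ/19). Then 0 < |w + 6| < δ gives both |w + 6| < 1 and |w + 6| < ϵ/19, so |(w^2 - 6w + 5) − 77| < ϵ.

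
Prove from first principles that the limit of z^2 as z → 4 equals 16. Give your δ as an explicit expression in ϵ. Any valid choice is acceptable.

δ = min(2, ϵ/10)

Suppose ϵ > 0. We seek δ > 0 with 0 < |z − 4| < δ ⇒ |z^2 − 16| < ϵ.
Factor: z^2 − 16 = (z − 4)(z + 4), so |z^2 − 16| = |z − 4|·|z + 4|.
Restrict δ ≤ 2. Then |z − 4| < 2 gives |z| < 6, so by the triangle inequality |z + 4| ≤ 6 + 4 = 10.
Hence |z^2 − 16| ≤ 10|z − 4|, which is < ϵ once |z − 4| < ϵ/10.
Take δ = min(2, ϵ/10). If 0 < |z − 4| < δ then both bounds hold and |z^2 − 16| ≤ 10|z − 4| < 10·(ϵ/10) = ϵ.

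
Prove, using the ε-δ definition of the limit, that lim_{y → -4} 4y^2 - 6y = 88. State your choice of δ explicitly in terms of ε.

Suppose ε > 0. We want δ > 0 such that 0 < |y + 4| < δ implies |(4y^2 - 6y) − 88| < ε.
(4y^2 - 6y) − 88 = 4y^2 - 6y - 88 = (y + 4)(4y - 22).
So |(4y^2 - 6y) − 88| = |y + 4|·|4y - 22|.
Assume first that |y + 4| < 1, so |y| < 5. Then |4y - 22| ≤ 4·5 + 22 = 42.
Hence |(4y^2 - 6y) − 88| ≤ 42|y + 4| < ε provided |y + 4| < ε/42.
Choosing δ = min(1, ε/42) ensures both conditions, hence |(4y^2 - 6y) − 88| < ε.

δ = min(1, ε/42)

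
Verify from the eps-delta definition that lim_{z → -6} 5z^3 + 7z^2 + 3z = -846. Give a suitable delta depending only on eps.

delta = min(1, eps/547)

Let eps > 0 be given. We want delta > 0 such that 0 < |z + 6| < delta implies |(5z^3 + 7z^2 + 3z) + 846| < eps.
(5z^3 + 7z^2 + 3z) + 846 = 5z^3 + 7z^2 + 3z + 846 = (z + 6)(5z^2 - 23z + 141).
So |(5z^3 + 7z^2 + 3z) + 846| = |z + 6|·|5z^2 - 23z + 141|.
Require delta ≤ 1. Then |z + 6| < 1 gives |z| < 7, and by the triangle inequality |5z^2 - 23z + 141| ≤ 5·7^2 + 23·7 + 141 = 547.
Hence |(5z^3 + 7z^2 + 3z) + 846| ≤ 547|z + 6| < eps provided |z + 6| < eps/547.
Take delta = min(1, eps/547). Then 0 < |z + 6| < delta gives both |z + 6| < 1 and |z + 6| < eps/547, so |(5z^3 + 7z^2 + 3z) + 846| < eps.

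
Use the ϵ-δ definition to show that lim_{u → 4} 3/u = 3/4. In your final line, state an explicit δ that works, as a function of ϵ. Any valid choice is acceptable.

δ = min(2, (8/3)ϵ)

Fix ϵ > 0. We seek δ > 0 such that 0 < |u − 4| < δ implies |3/u − (3/4)| < ϵ.
|3/u − (3/4)| = 3·|4 − u|/(4·|u|) = 3|u − 4|/(4|u|).
Restrict δ ≤ 2. Then |u − 4| < 2 gives |u| > 2, so 4|u| > 8.
Then |3/u − (3/4)| < 3|u − 4|/8, which is < ϵ when |u − 4| < (8/3)ϵ.
Take δ = min(2, (8/3)ϵ). Then 0 < |u − 4| < δ gives both |u − 4| < 2 and |u − 4| < (8/3)ϵ, so |3/u − (3/4)| < ϵ.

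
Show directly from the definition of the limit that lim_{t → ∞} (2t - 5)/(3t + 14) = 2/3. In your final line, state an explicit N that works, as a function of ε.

N = (43/9)/ε

Suppose ε > 0. We seek N > 0 such that t > N implies |(2t - 5)/(3t + 14) − (2/3)| < ε.
(2t - 5)/(3t + 14) − (2/3) = (3(2t - 5) − 2(3t + 14)) / (3(3t + 14)) = -43/(3(3t + 14)).
For t > 0 we have 3t + 14 > 3t, so |(2t - 5)/(3t + 14) − (2/3)| = 43/(3(3t + 14)) < 43/(3·3t) = (43/9)/t.
Thus |(2t - 5)/(3t + 14) − (2/3)| < ε whenever t > (43/9)/ε.
Take N = (43/9)/ε. If t > N then |(2t - 5)/(3t + 14) − (2/3)| < (43/9)/t < ε.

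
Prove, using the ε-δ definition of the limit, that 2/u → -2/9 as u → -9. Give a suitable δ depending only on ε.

δ = min(9/2, (81/4)ε)

Let ε > 0 be given. We seek δ > 0 such that 0 < |u + 9| < δ implies |2/u + 2/9| < ε.
|2/u + 2/9| = 2·|-9 − u|/(9·|u|) = 2|u + 9|/(9|u|).
Require δ ≤ 9/2 so that |u| > 9 − 9/2 = 9/2, hence 9|u| > 81/2.
Then |2/u + 2/9| < 2|u + 9|/(81/2), which is < ε when |u + 9| < (81/4)ε.
Take δ = min(9/2, (81/4)ε). Then 0 < |u + 9| < δ gives both |u + 9| < 9/2 and |u + 9| < (81/4)ε, so |2/u + 2/9| < ε.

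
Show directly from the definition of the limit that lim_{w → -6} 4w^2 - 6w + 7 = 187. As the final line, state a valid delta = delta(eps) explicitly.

Suppose eps > 0. We want delta > 0 such that 0 < |w + 6| < delta implies |(4w^2 - 6w + 7) − 187| < eps.
(4w^2 - 6w + 7) − 187 = 4w^2 - 6w - 180 = (w + 6)(4w - 30).
So |(4w^2 - 6w + 7) − 187| = |w + 6|·|4w - 30|.
Assume first that |w + 6| < 1, so |w| < 7. Then |4w - 30| ≤ 4·7 + 30 = 58.
Hence |(4w^2 - 6w + 7) − 187| ≤ 58|w + 6| < eps provided |w + 6| < eps/58.
Choosing delta = min(1, eps/58) ensures both conditions, hence |(4w^2 - 6w + 7) − 187| < eps.

delta = min(1, eps/58)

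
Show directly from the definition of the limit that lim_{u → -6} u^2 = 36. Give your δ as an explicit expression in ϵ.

δ = min(1, ϵ/13)

Suppose ϵ > 0. We seek δ > 0 with 0 < |u + 6| < δ ⇒ |u^2 − 36| < ϵ.
Factor: u^2 − 36 = (u + 6)(u - 6), so |u^2 − 36| = |u + 6|·|u - 6|.
Restrict δ ≤ 1. Then |u + 6| < 1 gives |u| < 7, so by the triangle inequality |u - 6| ≤ 7 + 6 = 13.
Hence |u^2 − 36| ≤ 13|u + 6|, which is < ϵ once |u + 6| < ϵ/13.
Take δ = min(1, ϵ/13). If 0 < |u + 6| < δ then both bounds hold and |u^2 − 36| ≤ 13|u + 6| < 13·(ϵ/13) = ϵ.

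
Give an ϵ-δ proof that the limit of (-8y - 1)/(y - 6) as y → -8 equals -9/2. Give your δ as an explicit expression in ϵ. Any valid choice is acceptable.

δ = min(7, 2ϵ)

Let ϵ > 0. We want δ > 0 with 0 < |y + 8| < δ ⇒ |(-8y - 1)/(y - 6) + 9/2| < ϵ.
Combining over a common denominator, (-8y - 1)/(y - 6) + 9/2 = [(-8y - 1)·(-14) − 63·(y - 6)] / [(-14)·(y - 6)] = 49(y + 8) / ((-14)(y - 6)).
So |(-8y - 1)/(y - 6) + 9/2| = 49|y + 8| / (14·|y − 6|).
Restrict δ ≤ 7. Then |y + 8| < 7 gives |y − 6| = |(y + 8) + (-14)| ≥ 14 − 7 = 7.
Hence |(-8y - 1)/(y - 6) + 9/2| < 49|y + 8|/(14·7) = (1/2)|y + 8|, which is < ϵ once |y + 8| < 2ϵ.
Take δ = min(7, 2ϵ). Then 0 < |y + 8| < δ forces both bounds, so |(-8y - 1)/(y - 6) + 9/2| < ϵ.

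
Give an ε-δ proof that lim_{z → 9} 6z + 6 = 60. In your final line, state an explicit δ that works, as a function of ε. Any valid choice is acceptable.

δ = ε/6

Let ε > 0 be given. We need δ > 0 so that 0 < |z − 9| < δ implies |(6z + 6) − 60| < ε.
Since (6z + 6) − 60 = 6(z − 9), we have |(6z + 6) − 60| = 6|z − 9|.
So 6|z − 9| < ε exactly when |z − 9| < ε/6.
Take δ = ε/6. If 0 < |z − 9| < δ then |(6z + 6) − 60| = 6|z − 9| < 6·(ε/6) = ε.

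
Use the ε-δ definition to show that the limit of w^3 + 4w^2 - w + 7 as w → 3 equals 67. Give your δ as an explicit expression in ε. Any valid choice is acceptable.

δ = min(1, ε/64)

Fix ε > 0. We want δ > 0 such that 0 < |w − 3| < δ implies |(w^3 + 4w^2 - w + 7) − 67| < ε.
(w^3 + 4w^2 - w + 7) − 67 = w^3 + 4w^2 - w - 60 = (w − 3)(w^2 + 7w + 20).
So |(w^3 + 4w^2 - w + 7) − 67| = |w − 3|·|w^2 + 7w + 20|.
Require δ ≤ 1. Then |w − 3| < 1 gives |w| < 4, and by the triangle inequality |w^2 + 7w + 20| ≤ 4^2 + 7·4 + 20 = 64.
Hence |(w^3 + 4w^2 - w + 7) − 67| ≤ 64|w − 3| < ε provided |w − 3| < ε/64.
Take δ = min(1, ε/64). Then 0 < |w − 3| < δ gives both |w − 3| < 1 and |w − 3| < ε/64, so |(w^3 + 4w^2 - w + 7) − 67| < ε.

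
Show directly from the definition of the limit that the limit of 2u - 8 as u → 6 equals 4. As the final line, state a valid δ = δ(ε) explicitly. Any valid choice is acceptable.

Suppose ε > 0. We need δ > 0 so that 0 < |u − 6| < δ implies |(2u - 8) − 4| < ε.
|(2u - 8) − 4| = |2u - 12| = 2|u − 6|.
So 2|u − 6| < ε exactly when |u − 6| < ε/2.
Take δ = ε/2. If 0 < |u − 6| < δ then |(2u - 8) − 4| = 2|u − 6| < 2·(ε/2) = ε.

δ = ε/2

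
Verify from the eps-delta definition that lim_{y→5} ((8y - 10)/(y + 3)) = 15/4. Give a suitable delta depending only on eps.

delta = min(4, (16/17)eps)

Fix eps > 0. We want delta > 0 with 0 < |y − 5| < delta ⇒ |(8y - 10)/(y + 3) − (15/4)| < eps.
Combining over a common denominator, (8y - 10)/(y + 3) − (15/4) = [(8y - 10)·8 − 30·(y + 3)] / [8·(y + 3)] = 34(y − 5) / (8(y + 3)).
So |(8y - 10)/(y + 3) − (15/4)| = 34|y − 5| / (8·|y + 3|).
Restrict delta ≤ 4. Then |y − 5| < 4 gives |y + 3| = |(y − 5) + 8| ≥ 8 − 4 = 4.
Hence |(8y - 10)/(y + 3) − (15/4)| < 34|y − 5|/(8·4) = (17/16)|y − 5|, which is < eps once |y − 5| < (16/17)eps.
Take delta = min(4, (16/17)eps). Then 0 < |y − 5| < delta forces both bounds, so |(8y - 10)/(y + 3) − (15/4)| < eps.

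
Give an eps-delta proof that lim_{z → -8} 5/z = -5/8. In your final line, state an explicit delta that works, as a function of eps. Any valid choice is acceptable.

Fix eps > 0. We seek delta > 0 such that 0 < |z + 8| < delta implies |5/z + 5/8| < eps.
|5/z + 5/8| = 5·|-8 − z|/(8·|z|) = 5|z + 8|/(8|z|).
Require delta ≤ 4 so that |z| > 8 − 4 = 4, hence 8|z| > 32.
Then |5/z + 5/8| < 5|z + 8|/32, which is < eps when |z + 8| < (32/5)eps.
Take delta = min(4, (32/5)eps). Then 0 < |z + 8| < delta gives both |z + 8| < 4 and |z + 8| < (32/5)eps, so |5/z + 5/8| < eps.

delta = min(4, (32/5)eps)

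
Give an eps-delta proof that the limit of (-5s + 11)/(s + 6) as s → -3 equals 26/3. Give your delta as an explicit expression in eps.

Let eps > 0. We want delta > 0 with 0 < |s + 3| < delta ⇒ |(-5s + 11)/(s + 6) − (26/3)| < eps.
Combining over a common denominator, (-5s + 11)/(s + 6) − (26/3) = [(-5s + 11)·3 − 26·(s + 6)] / [3·(s + 6)] = -41(s + 3) / (3(s + 6)).
So |(-5s + 11)/(s + 6) − (26/3)| = 41|s + 3| / (3·|s + 6|).
Restrict delta ≤ 3/2. Then |s + 3| < 3/2 gives |s + 6| = |(s + 3) + 3| ≥ 3 − 3/2 = 3/2.
Hence |(-5s + 11)/(s + 6) − (26/3)| < 41|s + 3|/(3·(3/2)) = (82/9)|s + 3|, which is < eps once |s + 3| < (9/82)eps.
Take delta = min(3/2, (9/82)eps). Then 0 < |s + 3| < delta forces both bounds, so |(-5s + 11)/(s + 6) − (26/3)| < eps.

delta = min(3/2, (9/82)eps)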